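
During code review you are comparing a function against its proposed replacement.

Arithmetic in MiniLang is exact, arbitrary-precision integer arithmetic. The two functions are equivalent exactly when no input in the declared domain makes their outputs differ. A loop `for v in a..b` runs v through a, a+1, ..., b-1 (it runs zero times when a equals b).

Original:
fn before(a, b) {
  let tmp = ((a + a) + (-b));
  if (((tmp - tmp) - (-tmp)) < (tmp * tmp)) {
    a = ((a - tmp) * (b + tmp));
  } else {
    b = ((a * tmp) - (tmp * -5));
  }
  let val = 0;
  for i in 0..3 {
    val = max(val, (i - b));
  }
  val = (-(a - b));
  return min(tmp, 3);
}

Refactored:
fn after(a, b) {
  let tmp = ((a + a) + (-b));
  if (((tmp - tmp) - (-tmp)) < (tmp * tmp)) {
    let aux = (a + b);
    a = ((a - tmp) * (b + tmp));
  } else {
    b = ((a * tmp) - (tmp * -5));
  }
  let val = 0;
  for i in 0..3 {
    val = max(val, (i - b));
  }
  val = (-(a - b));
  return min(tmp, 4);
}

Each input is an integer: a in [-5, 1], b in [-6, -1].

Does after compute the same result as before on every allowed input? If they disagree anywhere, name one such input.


On input a=-1, b=-6, before returns 3 while after returns 4.
verdict: not equivalent; witness: a=-1, b=-6


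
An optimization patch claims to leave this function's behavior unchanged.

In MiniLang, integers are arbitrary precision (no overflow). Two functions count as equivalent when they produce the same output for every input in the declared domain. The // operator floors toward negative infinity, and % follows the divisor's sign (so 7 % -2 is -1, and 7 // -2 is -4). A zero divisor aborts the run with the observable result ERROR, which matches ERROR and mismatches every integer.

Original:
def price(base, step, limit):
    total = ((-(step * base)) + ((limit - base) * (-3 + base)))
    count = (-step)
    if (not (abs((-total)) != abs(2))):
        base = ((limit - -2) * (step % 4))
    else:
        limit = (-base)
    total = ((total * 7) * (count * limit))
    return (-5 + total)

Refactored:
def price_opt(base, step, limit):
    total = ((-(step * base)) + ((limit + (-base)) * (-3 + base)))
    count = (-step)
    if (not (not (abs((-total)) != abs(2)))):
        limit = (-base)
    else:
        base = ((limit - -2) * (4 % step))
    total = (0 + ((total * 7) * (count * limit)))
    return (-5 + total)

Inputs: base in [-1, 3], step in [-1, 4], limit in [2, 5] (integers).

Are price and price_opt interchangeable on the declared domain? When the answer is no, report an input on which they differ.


Run the pair on base=1, step=0, limit=2.
price: total = -2; count = 0; (not (abs((-total)) != abs(2))) -> true; base = 0; total = 0; return -5
price_opt: total = -2; count = 0; (not (not (abs((-total)) != abs(2)))) -> false; division by zero -> ERROR
-5 and ERROR differ, so these are not the same function on this domain.
verdict: not equivalent; witness: base=1, step=0, limit=2


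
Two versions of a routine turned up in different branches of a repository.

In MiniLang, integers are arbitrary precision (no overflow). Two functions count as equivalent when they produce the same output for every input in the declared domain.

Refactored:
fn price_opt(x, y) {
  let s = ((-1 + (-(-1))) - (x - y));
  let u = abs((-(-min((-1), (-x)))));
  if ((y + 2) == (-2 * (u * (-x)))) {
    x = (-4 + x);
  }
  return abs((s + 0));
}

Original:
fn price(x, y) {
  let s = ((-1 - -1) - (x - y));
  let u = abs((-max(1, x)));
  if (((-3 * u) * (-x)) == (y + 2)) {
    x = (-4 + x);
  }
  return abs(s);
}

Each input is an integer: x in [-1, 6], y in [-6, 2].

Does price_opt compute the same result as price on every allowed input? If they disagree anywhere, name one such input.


The suspicious edit (`-3` became `-2`) never changes the result for any input inside the declared domain; all 72 inputs agree.
verdict: equivalent


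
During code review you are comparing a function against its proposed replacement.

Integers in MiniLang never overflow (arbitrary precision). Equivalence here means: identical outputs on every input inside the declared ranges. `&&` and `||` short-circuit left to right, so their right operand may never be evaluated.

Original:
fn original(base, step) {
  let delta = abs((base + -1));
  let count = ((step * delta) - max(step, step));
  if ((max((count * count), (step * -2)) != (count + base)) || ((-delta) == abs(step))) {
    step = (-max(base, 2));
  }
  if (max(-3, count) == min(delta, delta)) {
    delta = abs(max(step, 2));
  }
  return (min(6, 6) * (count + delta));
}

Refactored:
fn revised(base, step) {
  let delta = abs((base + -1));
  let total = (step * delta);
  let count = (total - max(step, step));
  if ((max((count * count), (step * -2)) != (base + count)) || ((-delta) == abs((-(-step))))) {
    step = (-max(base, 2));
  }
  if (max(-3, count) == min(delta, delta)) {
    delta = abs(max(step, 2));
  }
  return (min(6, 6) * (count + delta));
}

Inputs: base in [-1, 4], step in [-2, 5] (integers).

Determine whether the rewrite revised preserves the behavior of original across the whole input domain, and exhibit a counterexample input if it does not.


Reading the diff, among the changes: local variable names differ, plus statement counts differ.
As a probe, take base=4, step=-2: original runs delta becomes 3; next count becomes -4; next ((max((count * count), (step * -2)) != (count + base)) || ((-delta) == abs(step))) evaluates to true; next step becomes -4; next (max(-3, count) == min(delta, delta)) evaluates to false; next final value -6; revised runs delta becomes 3; next total becomes -6; next count becomes -4; next ((max((count * count), (step * -2)) != (base + count)) || ((-delta) == abs((-(-step))))) evaluates to true; next step becomes -4; next (max(-3, count) == min(delta, delta)) evaluates to false; next final value -6; both end at -6.
An exhaustive pass over the 48 declared inputs shows identical outputs.
verdict: equivalent


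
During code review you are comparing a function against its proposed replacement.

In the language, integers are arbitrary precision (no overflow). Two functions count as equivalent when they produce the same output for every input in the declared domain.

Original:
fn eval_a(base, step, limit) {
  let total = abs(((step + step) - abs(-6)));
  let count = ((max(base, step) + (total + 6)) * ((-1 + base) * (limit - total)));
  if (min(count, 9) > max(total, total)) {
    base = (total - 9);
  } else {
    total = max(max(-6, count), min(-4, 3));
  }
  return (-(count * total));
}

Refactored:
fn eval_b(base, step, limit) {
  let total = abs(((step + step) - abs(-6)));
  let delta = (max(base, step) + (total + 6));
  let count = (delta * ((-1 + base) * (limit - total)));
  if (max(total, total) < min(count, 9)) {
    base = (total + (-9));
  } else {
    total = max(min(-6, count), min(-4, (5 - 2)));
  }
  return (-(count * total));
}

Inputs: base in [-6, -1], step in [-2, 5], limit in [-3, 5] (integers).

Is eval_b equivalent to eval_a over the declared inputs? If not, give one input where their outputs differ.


Evaluate both at base=-6, step=-2, limit=-3.
eval_a: total = 10; count = 1274; (min(count, 9) > max(total, total)) -> false; total = 1274; return -1623076
eval_b: total = 10; delta = 14; count = 1274; (max(total, total) < min(count, 9)) -> false; total = -4; return 5096
-1623076 != 5096, so the rewrite changes behavior.
verdict: not equivalent; witness: base=-6, step=-2, limit=-3


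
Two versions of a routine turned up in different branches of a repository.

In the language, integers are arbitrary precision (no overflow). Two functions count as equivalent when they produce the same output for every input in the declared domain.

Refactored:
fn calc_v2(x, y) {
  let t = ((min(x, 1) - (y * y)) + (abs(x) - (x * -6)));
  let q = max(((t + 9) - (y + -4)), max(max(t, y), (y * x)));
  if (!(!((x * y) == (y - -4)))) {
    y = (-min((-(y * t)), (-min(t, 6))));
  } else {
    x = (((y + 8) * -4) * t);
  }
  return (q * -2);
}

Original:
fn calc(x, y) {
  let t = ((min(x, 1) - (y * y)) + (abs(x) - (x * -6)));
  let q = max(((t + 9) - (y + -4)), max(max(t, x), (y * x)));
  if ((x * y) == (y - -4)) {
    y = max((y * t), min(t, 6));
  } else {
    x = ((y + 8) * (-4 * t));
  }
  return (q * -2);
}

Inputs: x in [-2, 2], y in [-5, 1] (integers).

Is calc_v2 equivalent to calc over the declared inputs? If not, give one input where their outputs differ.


Try x=-2, y=1.
calc: t := -13 | q := -1 | ((x * y) == (y - -4)): false | x := 468 | result 2
calc_v2: t := -13 | q := 1 | (!(!((x * y) == (y - -4)))): false | x := 468 | result -2
2 != -2, so the rewrite changes behavior.
verdict: not equivalent; witness: x=-2, y=1


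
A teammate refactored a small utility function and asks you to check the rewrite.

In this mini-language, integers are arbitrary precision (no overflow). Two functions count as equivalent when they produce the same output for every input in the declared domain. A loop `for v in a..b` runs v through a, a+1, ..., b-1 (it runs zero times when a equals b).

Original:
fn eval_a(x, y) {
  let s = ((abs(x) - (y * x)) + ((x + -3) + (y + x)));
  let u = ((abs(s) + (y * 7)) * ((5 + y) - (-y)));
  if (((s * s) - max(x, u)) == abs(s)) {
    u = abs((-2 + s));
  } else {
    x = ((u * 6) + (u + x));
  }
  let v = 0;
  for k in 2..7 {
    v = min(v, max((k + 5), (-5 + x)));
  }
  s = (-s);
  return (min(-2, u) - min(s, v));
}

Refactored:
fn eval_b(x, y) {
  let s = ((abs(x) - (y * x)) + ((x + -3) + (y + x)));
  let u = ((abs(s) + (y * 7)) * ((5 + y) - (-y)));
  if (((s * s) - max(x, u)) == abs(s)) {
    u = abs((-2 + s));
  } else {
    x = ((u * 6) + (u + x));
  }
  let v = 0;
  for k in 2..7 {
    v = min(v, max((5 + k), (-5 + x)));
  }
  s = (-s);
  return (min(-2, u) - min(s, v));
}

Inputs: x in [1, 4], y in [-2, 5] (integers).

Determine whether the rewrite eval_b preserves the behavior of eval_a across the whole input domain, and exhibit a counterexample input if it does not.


Reading the diff, among the changes: same computation, different form.
One worked example (x=1, y=4) — eval_a: s := 0 | u := 364 | (((s * s) - max(x, u)) == abs(s)): false | x := 2549 | v := 0 | iter k=2: | v := 0 | iter k=3: | v := 0 | iter k=4: | v := 0 | iter k=5: | v := 0 | iter k=6: | v := 0 | s := 0 | result -2; eval_b: s := 0 | u := 364 | (((s * s) - max(x, u)) == abs(s)): false | x := 2549 | v := 0 | iter k=2: | v := 0 | iter k=3: | v := 0 | iter k=4: | v := 0 | iter k=5: | v := 0 | iter k=6: | v := 0 | s := 0 | result -2; agreement on -2.
Every one of the 32 inputs gives matching results.
verdict: equivalent


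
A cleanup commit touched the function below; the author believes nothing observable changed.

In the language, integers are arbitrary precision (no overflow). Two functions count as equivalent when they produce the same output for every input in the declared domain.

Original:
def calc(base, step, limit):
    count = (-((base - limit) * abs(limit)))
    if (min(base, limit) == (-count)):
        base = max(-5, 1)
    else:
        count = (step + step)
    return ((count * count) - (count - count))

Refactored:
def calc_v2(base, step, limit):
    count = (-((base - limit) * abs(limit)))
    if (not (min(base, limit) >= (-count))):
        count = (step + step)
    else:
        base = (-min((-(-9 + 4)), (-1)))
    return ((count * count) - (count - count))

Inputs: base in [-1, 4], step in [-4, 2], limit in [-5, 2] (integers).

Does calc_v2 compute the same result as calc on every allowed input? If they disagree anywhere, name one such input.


Take base=-1, step=-4, limit=1.
calc: count becomes 2; next (min(base, limit) == (-count)) evaluates to false; next count becomes -8; next final value 64
calc_v2: count becomes 2; next (not (min(base, limit) >= (-count))) evaluates to false; next base becomes 1; next final value 4
64 and 4 differ, so these are not the same function on this domain.
verdict: not equivalent; witness: base=-1, step=-4, limit=1


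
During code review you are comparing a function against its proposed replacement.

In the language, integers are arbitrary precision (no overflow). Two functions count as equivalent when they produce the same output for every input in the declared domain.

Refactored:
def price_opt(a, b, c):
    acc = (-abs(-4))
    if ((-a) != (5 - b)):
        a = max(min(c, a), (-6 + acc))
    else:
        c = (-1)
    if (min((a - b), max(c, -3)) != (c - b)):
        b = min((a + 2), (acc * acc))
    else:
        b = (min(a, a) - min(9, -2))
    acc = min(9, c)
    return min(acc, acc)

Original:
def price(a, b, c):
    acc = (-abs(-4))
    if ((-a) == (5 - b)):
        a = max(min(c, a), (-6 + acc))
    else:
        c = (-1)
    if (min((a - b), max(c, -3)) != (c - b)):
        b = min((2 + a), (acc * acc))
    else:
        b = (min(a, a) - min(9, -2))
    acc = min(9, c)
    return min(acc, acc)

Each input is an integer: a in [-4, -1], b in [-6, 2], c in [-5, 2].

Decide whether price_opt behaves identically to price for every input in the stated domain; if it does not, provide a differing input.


Input a=-4, b=-6, c=-5: -1 from price versus -5 from price_opt.
verdict: not equivalent; witness: a=-4, b=-6, c=-5


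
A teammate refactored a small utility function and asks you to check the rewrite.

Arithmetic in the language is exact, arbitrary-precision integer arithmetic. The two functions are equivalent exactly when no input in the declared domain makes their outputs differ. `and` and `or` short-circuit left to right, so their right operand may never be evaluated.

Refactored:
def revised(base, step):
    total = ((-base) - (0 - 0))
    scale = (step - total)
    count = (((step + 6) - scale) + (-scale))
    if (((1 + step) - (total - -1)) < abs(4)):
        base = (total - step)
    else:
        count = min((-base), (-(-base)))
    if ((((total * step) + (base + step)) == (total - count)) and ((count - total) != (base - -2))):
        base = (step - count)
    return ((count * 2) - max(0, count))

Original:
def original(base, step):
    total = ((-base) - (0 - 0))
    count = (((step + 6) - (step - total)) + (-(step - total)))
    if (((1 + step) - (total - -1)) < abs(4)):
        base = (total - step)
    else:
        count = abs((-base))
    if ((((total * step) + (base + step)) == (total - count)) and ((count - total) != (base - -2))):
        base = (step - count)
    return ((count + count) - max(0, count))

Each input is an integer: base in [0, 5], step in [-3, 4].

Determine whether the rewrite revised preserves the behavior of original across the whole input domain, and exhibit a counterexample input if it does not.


Run the pair on base=1, step=3.
original: total becomes -1; next count becomes 1; next (((1 + step) - (total - -1)) < abs(4)) evaluates to false; next count becomes 1; next ((((total * step) + (base + step)) == (total - count)) and ((count - total) != (base - -2))) evaluates to false; next final value 1
revised: total becomes -1; next scale becomes 4; next count becomes 1; next (((1 + step) - (total - -1)) < abs(4)) evaluates to false; next count becomes -1; next ((((total * step) + (base + step)) == (total - count)) and ((count - total) != (base - -2))) evaluates to false; next final value -2
1 vs -2 — the two versions disagree here.
verdict: not equivalent; witness: base=1, step=3


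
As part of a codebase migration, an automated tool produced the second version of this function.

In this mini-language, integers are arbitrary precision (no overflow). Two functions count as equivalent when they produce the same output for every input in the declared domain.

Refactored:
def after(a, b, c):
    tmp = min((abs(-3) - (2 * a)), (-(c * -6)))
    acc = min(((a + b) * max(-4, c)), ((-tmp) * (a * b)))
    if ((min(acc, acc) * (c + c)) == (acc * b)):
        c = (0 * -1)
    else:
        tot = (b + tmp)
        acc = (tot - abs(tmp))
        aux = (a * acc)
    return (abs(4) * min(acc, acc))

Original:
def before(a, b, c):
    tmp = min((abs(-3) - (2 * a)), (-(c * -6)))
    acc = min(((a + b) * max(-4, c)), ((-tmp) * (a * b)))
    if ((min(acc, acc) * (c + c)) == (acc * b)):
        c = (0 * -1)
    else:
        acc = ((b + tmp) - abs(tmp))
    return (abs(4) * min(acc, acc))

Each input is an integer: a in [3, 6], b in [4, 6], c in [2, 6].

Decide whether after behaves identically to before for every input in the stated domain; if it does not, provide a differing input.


Differences: arithmetic usage differs, statement counts differ, local variable names differ — yet all 60 inputs agree.
verdict: equivalent


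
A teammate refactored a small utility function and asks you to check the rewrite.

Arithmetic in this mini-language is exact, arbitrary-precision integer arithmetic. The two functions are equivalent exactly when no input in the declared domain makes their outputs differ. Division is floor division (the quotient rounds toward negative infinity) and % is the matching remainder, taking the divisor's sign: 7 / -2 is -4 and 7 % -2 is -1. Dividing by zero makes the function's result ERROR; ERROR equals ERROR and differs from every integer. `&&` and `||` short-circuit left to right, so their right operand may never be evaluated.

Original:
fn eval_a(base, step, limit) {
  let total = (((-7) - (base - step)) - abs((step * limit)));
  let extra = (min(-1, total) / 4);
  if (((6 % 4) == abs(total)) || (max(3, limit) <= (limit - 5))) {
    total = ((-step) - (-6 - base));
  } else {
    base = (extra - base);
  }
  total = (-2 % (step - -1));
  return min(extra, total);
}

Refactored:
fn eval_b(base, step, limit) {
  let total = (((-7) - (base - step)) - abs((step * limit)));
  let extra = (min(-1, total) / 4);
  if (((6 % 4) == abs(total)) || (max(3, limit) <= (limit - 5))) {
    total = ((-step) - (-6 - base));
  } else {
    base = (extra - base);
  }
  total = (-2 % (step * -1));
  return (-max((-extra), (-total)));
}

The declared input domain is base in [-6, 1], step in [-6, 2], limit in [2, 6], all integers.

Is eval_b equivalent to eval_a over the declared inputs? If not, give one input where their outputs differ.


Try base=-6, step=-1, limit=2.
eval_a: total := -4 | extra := -1 | (((6 % 4) == abs(total)) || (max(3, limit) <= (limit - 5))): false | base := 5 | divide-by-zero, output ERROR
eval_b: total := -4 | extra := -1 | (((6 % 4) == abs(total)) || (max(3, limit) <= (limit - 5))): false | base := 5 | total := 0 | result -1
ERROR != -1, so the rewrite changes behavior.
verdict: not equivalent; witness: base=-6, step=-1, limit=2


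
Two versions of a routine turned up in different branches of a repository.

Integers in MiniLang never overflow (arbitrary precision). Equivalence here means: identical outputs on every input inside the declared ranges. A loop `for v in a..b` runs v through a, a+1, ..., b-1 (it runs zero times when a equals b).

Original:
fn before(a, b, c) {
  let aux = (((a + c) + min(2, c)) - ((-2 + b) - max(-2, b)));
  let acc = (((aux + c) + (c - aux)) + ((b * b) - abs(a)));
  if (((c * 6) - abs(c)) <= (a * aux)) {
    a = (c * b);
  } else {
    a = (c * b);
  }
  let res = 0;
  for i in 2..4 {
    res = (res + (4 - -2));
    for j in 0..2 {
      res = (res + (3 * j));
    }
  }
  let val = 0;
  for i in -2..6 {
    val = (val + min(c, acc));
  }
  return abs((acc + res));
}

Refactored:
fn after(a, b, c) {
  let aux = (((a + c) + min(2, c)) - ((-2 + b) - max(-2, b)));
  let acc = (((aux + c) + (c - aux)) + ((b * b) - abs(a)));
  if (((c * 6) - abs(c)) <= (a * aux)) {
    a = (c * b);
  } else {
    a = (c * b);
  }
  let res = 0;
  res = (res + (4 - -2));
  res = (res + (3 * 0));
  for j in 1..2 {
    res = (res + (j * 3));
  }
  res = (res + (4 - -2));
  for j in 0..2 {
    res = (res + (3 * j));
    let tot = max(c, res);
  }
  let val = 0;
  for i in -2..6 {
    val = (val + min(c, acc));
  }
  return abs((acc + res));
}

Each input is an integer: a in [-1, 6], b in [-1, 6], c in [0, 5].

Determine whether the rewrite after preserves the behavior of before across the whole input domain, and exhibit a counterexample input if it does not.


Comparing the listings, the differences include: statement counts differ; and arithmetic usage differs; and loop structure differs; and min/max/abs usage differs; and constant usage differs; and local variable names differ.
As a probe, take a=6, b=6, c=1: before runs aux = 10; acc = 32; (((c * 6) - abs(c)) <= (a * aux)) -> true; a = 6; res = 0; [i=2]; res = 6; [j=0]; res = 6; [j=1]; res = 9; [i=3]; res = 15; [j=0]; res = 15; [j=1]; res = 18; val = 0; [i=-2]; val = 1; [i=-1]; val = 2; [i=0]; val = 3; [i=1]; val = 4; [i=2]; val = 5; [i=3]; val = 6; [i=4]; val = 7; [i=5]; val = 8; return 50; after runs aux = 10; acc = 32; (((c * 6) - abs(c)) <= (a * aux)) -> true; a = 6; res = 0; res = 6; res = 6; [j=1]; res = 9; res = 15; [j=0]; res = 15; tot = 15; [j=1]; res = 18; tot = 18; val = 0; [i=-2]; val = 1; [i=-1]; val = 2; [i=0]; val = 3; [i=1]; val = 4; [i=2]; val = 5; [i=3]; val = 6; [i=4]; val = 7; [i=5]; val = 8; return 50; both end at 50.
Sweeping the whole domain (384 inputs) finds no disagreement.
verdict: equivalent


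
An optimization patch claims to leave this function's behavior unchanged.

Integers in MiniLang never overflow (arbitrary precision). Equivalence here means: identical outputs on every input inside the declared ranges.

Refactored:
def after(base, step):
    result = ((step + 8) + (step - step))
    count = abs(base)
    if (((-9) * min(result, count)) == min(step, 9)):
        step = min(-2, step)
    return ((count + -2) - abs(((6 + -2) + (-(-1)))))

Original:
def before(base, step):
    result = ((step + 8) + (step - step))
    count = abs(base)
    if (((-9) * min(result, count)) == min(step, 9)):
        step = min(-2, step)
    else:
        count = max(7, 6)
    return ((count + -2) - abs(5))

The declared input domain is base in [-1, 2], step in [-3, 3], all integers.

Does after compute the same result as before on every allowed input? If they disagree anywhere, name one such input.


At base=-1, step=-3: before gives 0, after gives -6.
verdict: not equivalent; witness: base=-1, step=-3


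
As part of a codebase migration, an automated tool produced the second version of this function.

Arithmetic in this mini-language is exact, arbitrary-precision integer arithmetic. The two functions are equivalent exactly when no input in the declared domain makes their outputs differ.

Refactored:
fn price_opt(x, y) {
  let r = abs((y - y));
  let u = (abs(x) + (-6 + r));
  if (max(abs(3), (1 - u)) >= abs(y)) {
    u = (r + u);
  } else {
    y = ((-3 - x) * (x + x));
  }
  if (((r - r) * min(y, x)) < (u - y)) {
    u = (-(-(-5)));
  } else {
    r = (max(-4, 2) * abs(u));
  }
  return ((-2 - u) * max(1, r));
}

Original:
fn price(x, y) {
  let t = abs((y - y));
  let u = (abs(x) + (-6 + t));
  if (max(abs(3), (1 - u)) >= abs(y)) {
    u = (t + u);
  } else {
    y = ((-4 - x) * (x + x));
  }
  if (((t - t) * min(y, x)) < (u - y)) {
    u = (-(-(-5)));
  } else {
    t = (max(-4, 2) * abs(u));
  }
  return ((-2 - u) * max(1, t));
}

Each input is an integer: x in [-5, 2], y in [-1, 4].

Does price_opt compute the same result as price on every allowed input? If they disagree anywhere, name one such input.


There is a counterexample at x=-4, y=4: 0 on one side, 3 on the other.
price: t becomes 0; next u becomes -2; next (max(abs(3), (1 - u)) >= abs(y)) evaluates to false; next y becomes 0; next (((t - t) * min(y, x)) < (u - y)) evaluates to false; next t becomes 4; next final value 0
price_opt: r becomes 0; next u becomes -2; next (max(abs(3), (1 - u)) >= abs(y)) evaluates to false; next y becomes -8; next (((r - r) * min(y, x)) < (u - y)) evaluates to true; next u becomes -5; next final value 3
verdict: not equivalent; witness: x=-4, y=4


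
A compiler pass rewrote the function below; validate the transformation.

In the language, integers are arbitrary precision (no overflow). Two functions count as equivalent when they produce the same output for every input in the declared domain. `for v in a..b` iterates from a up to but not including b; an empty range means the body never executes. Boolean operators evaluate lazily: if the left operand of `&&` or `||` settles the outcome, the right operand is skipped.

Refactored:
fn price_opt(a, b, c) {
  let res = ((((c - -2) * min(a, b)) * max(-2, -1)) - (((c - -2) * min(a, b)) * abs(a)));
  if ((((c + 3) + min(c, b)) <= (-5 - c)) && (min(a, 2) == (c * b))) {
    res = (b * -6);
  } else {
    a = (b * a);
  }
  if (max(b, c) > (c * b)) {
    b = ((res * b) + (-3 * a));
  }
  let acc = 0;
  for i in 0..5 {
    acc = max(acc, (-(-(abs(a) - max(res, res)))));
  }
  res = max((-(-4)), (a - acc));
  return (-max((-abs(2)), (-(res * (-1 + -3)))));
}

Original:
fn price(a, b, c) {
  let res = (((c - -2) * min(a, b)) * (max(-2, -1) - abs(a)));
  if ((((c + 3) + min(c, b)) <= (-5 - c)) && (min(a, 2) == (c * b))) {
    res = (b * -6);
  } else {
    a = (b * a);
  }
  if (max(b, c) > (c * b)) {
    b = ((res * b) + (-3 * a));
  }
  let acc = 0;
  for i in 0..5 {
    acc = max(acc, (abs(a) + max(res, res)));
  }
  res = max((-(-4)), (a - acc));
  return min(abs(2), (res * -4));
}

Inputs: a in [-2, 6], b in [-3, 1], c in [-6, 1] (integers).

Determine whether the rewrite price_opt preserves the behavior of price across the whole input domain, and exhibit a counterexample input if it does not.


There is a counterexample at a=-2, b=-3, c=-6: -24 on one side, -16 on the other.
price: res := -36 | ((((c + 3) + min(c, b)) <= (-5 - c)) && (min(a, 2) == (c * b))): false | a := 6 | (max(b, c) > (c * b)): false | acc := 0 | iter i=0: | acc := 0 | iter i=1: | acc := 0 | iter i=2: | acc := 0 | iter i=3: | acc := 0 | iter i=4: | acc := 0 | res := 6 | result -24
price_opt: res := -36 | ((((c + 3) + min(c, b)) <= (-5 - c)) && (min(a, 2) == (c * b))): false | a := 6 | (max(b, c) > (c * b)): false | acc := 0 | iter i=0: | acc := 42 | iter i=1: | acc := 42 | iter i=2: | acc := 42 | iter i=3: | acc := 42 | iter i=4: | acc := 42 | res := 4 | result -16
verdict: not equivalent; witness: a=-2, b=-3, c=-6


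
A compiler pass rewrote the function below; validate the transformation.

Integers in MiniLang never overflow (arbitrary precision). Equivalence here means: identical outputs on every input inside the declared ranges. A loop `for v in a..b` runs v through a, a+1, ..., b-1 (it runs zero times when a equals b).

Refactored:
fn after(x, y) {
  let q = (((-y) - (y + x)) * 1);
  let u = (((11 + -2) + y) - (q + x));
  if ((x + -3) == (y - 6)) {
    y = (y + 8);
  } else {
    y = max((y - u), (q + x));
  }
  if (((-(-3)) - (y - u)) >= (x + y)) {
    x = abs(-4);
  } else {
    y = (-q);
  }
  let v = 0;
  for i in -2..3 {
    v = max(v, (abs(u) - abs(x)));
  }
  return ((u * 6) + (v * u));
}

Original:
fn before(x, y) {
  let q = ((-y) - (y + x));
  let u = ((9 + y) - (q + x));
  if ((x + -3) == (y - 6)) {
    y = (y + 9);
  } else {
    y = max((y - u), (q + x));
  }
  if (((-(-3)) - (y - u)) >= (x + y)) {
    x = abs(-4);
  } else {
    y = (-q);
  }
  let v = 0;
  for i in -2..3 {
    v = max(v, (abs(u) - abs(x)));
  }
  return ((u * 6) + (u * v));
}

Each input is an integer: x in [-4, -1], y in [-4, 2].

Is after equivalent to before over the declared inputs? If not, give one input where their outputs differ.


Equivalent. Although `9` became `8`, no input in the stated domain can expose it.
Every one of the 28 inputs gives matching results.
As a probe, take x=-3, y=0: before runs q becomes 3; next u becomes 9; next ((x + -3) == (y - 6)) evaluates to true; next y becomes 9; next (((-(-3)) - (y - u)) >= (x + y)) evaluates to false; next y becomes -3; next v becomes 0; next at i=-2:; next v becomes 6; next at i=-1:; next v becomes 6; next at i=0:; next v becomes 6; next at i=1:; next v becomes 6; next at i=2:; next v becomes 6; next final value 108; after runs q becomes 3; next u becomes 9; next ((x + -3) == (y - 6)) evaluates to true; next y becomes 8; next (((-(-3)) - (y - u)) >= (x + y)) evaluates to false; next y becomes -3; next v becomes 0; next at i=-2:; next v becomes 6; next at i=-1:; next v becomes 6; next at i=0:; next v becomes 6; next at i=1:; next v becomes 6; next at i=2:; next v becomes 6; next final value 108; both end at 108.
verdict: equivalent


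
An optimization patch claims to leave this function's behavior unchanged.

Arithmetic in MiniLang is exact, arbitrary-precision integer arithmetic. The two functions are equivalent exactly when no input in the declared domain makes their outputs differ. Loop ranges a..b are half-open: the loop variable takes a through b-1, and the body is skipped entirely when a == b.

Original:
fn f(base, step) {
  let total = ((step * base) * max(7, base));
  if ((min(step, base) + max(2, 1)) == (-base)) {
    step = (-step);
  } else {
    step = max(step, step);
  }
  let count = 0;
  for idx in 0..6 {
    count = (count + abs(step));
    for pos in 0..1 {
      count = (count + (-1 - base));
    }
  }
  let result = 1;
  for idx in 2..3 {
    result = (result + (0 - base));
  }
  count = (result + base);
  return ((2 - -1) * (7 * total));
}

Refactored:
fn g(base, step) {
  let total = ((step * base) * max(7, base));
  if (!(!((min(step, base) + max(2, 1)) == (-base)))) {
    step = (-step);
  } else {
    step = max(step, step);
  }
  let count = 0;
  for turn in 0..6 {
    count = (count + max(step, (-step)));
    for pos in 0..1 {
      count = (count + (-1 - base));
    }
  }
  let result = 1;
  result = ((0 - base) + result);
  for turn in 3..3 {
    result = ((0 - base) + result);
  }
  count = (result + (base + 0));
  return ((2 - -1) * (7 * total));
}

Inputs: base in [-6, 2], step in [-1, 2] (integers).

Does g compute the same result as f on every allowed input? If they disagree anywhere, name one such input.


The two are interchangeable: min/max/abs usage differs; also statement counts differ; also arithmetic usage differs; also local variable names differ; also loop structure differs; also boolean connective usage differs; also constant usage differs, and every declared input agrees.
One worked example (base=-5, step=2) — f: total = -70; ((min(step, base) + max(2, 1)) == (-base)) -> false; step = 2; count = 0; [idx=0]; count = 2; [pos=0]; count = 6; [idx=1]; count = 8; [pos=0]; count = 12; [idx=2]; count = 14; [pos=0]; count = 18; [idx=3]; count = 20; [pos=0]; count = 24; [idx=4]; count = 26; [pos=0]; count = 30; [idx=5]; count = 32; [pos=0]; count = 36; result = 1; [idx=2]; result = 6; count = 1; return -1470; g: total = -70; (!(!((min(step, base) + max(2, 1)) == (-base)))) -> false; step = 2; count = 0; [turn=0]; count = 2; [pos=0]; count = 6; [turn=1]; count = 8; [pos=0]; count = 12; [turn=2]; count = 14; [pos=0]; count = 18; [turn=3]; count = 20; [pos=0]; count = 24; [turn=4]; count = 26; [pos=0]; count = 30; [turn=5]; count = 32; [pos=0]; count = 36; result = 1; result = 6; the turn loop: no iterations; count = 1; return -1470; agreement on -1470.
Sweeping the whole domain (36 inputs) finds no disagreement.
verdict: equivalent


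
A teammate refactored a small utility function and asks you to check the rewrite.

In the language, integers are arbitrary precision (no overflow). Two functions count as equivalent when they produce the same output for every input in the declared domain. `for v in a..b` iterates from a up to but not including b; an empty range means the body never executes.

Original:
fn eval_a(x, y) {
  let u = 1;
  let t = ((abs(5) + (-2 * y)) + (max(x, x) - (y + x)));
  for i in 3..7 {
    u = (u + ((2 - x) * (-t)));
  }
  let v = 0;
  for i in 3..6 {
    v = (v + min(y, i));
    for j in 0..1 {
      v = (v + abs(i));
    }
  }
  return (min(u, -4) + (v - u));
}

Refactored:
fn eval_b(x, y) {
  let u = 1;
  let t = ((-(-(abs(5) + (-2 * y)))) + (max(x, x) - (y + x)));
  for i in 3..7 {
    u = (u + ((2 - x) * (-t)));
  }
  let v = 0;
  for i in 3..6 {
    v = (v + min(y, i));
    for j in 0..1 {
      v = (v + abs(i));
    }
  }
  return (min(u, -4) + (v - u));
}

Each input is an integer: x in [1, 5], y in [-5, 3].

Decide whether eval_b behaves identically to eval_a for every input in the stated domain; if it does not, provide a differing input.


Although same computation, different form, 45/45 inputs agree.
verdict: equivalent


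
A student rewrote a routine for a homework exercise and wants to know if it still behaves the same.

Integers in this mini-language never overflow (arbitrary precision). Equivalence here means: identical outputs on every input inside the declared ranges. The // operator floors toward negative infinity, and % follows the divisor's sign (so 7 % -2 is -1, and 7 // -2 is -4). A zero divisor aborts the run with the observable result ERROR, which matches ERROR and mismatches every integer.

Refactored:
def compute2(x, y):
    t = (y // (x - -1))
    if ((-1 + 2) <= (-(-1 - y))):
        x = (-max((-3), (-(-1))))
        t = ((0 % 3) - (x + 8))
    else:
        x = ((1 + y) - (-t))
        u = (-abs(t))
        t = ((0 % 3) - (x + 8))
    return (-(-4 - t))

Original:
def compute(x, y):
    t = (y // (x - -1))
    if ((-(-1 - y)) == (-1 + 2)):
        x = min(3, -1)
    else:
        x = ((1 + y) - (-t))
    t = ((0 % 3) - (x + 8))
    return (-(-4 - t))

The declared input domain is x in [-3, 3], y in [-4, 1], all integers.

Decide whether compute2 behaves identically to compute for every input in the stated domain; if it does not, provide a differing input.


x=-3, y=1 yields -5 from compute but -3 from compute2.
verdict: not equivalent; witness: x=-3, y=1


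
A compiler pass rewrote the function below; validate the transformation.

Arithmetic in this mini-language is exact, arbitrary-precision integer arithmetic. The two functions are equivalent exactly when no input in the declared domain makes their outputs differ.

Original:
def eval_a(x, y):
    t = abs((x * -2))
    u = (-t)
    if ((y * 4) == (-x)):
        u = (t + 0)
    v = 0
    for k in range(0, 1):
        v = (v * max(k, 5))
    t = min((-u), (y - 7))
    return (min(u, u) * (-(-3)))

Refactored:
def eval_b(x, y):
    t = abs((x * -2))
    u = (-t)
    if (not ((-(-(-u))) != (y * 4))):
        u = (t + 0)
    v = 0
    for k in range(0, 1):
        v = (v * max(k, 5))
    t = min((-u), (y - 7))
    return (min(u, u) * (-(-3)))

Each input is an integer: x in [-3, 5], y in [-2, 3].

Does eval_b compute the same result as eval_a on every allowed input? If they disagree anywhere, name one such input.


Consider the input x=-2, y=1.
eval_a: t becomes 4; next u becomes -4; next ((y * 4) == (-x)) evaluates to false; next v becomes 0; next at k=0:; next v becomes 0; next t becomes -6; next final value -12
eval_b: t becomes 4; next u becomes -4; next (not ((-(-(-u))) != (y * 4))) evaluates to true; next u becomes 4; next v becomes 0; next at k=0:; next v becomes 0; next t becomes -6; next final value 12
-12 vs 12 — the two versions disagree here.
verdict: not equivalent; witness: x=-2, y=1


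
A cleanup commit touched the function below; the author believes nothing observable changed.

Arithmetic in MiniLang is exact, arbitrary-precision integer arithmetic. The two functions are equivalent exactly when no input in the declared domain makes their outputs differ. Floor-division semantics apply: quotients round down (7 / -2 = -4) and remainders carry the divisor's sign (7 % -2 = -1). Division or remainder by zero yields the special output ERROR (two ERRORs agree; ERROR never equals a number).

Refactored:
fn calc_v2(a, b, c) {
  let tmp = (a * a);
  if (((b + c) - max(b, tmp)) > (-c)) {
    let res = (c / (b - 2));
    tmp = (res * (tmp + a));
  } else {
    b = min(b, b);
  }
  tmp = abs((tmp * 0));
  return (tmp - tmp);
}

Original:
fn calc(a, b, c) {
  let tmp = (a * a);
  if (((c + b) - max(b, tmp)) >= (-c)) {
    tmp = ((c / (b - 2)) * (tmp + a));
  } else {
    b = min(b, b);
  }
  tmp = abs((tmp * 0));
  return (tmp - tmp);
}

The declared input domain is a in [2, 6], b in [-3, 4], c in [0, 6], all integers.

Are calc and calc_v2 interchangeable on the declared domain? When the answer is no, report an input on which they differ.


Evaluate both at a=2, b=2, c=1.
calc: tmp := 4 | (((c + b) - max(b, tmp)) >= (-c)): true | divide-by-zero, output ERROR
calc_v2: tmp := 4 | (((b + c) - max(b, tmp)) > (-c)): false | b := 2 | tmp := 0 | result 0
ERROR against 0: the behavior changed.
verdict: not equivalent; witness: a=2, b=2, c=1


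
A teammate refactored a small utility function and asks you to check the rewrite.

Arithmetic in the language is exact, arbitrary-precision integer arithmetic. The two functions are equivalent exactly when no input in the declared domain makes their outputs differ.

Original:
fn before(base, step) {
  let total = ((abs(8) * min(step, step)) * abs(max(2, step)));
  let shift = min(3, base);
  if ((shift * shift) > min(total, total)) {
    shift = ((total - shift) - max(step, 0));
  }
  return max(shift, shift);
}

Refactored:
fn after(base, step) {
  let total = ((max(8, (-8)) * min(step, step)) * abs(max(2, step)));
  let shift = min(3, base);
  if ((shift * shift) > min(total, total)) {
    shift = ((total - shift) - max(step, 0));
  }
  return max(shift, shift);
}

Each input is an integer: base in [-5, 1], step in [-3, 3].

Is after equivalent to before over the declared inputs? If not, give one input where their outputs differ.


Changes here: constant usage differs; and min/max/abs usage differs; the full 49-point sweep finds no disagreement.
verdict: equivalent


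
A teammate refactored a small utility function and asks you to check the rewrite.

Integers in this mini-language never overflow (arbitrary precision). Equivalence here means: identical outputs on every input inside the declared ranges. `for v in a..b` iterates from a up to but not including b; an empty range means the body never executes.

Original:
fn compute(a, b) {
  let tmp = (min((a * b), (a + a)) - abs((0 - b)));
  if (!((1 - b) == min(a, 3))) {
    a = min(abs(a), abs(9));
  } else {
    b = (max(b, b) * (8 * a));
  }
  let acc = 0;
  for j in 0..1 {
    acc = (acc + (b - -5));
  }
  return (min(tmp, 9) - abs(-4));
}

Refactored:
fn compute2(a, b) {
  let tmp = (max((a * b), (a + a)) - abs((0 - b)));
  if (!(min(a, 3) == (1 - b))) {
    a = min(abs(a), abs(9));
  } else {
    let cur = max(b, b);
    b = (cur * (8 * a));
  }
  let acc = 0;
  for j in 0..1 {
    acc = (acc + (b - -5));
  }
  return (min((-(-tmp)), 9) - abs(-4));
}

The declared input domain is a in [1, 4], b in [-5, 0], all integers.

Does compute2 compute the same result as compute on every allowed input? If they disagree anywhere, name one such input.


Take a=1, b=-5.
compute: tmp=-10, then (!((1 - b) == min(a, 3))) is true, then a=1, then acc=0, then (j=0), then acc=0, then returns -14
compute2: tmp=-3, then (!(min(a, 3) == (1 - b))) is true, then a=1, then acc=0, then (j=0), then acc=0, then returns -7
-14 and -7 differ, so these are not the same function on this domain.
verdict: not equivalent; witness: a=1, b=-5


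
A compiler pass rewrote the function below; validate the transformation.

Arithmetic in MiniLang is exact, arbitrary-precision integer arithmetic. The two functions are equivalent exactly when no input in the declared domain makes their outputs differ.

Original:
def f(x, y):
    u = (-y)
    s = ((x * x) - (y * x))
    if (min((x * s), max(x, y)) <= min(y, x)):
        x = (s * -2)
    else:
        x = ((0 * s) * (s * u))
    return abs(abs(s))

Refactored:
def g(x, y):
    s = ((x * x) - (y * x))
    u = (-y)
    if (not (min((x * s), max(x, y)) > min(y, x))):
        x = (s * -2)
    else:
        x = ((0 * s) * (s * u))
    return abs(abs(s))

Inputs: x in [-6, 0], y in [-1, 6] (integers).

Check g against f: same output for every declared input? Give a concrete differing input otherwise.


Reading the diff, among the changes: boolean connective usage differs; and comparison usage differs.
As a probe, take x=-4, y=4: f runs u=-4, then s=32, then (min((x * s), max(x, y)) <= min(y, x)) is true, then x=-64, then returns 32; g runs s=32, then u=-4, then (not (min((x * s), max(x, y)) > min(y, x))) is true, then x=-64, then returns 32; both end at 32.
Across all 56 domain points the two functions coincide.
verdict: equivalent


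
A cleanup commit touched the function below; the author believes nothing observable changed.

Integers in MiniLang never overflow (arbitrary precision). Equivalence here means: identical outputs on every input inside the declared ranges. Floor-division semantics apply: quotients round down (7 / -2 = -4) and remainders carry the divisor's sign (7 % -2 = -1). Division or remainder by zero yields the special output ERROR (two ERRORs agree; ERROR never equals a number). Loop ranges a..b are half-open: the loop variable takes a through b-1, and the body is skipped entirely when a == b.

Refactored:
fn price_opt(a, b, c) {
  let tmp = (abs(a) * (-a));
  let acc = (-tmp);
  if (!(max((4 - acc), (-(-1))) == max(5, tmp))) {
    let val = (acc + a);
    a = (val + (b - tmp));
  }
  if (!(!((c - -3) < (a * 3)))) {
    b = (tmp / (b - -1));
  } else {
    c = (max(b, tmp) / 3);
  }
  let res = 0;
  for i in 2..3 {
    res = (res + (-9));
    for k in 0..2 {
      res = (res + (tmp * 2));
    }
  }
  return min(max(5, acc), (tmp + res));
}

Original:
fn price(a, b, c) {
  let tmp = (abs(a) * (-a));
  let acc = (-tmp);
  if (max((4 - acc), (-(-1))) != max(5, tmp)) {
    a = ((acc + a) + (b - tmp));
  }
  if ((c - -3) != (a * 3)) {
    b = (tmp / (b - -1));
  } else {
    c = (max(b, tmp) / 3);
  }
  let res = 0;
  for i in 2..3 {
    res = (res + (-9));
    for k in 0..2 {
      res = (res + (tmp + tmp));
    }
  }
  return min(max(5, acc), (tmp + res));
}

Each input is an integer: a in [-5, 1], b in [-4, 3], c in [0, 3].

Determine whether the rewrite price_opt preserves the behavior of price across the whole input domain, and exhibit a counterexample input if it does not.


Take a=-5, b=-1, c=0.
price: tmp := 25 | acc := -25 | (max((4 - acc), (-(-1))) != max(5, tmp)): true | a := -56 | ((c - -3) != (a * 3)): true | divide-by-zero, output ERROR
price_opt: tmp := 25 | acc := -25 | (!(max((4 - acc), (-(-1))) == max(5, tmp))): true | val := -30 | a := -56 | (!(!((c - -3) < (a * 3)))): false | c := 8 | res := 0 | iter i=2: | res := -9 | iter k=0: | res := 41 | iter k=1: | res := 91 | result 5
ERROR vs 5 — the two versions disagree here.
verdict: not equivalent; witness: a=-5, b=-1, c=0
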